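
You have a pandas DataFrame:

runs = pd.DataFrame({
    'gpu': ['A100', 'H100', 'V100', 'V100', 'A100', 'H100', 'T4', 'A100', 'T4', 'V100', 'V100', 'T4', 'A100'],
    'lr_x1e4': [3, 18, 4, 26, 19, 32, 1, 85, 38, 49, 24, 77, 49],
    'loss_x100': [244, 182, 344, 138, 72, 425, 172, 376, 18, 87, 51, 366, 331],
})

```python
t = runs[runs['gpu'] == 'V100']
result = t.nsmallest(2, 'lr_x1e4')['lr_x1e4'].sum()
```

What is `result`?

28

filter rows where gpu == 'V100':
     gpu  lr_x1e4  loss_x100
2   V100        4        344
3   V100       26        138
9   V100       49         87
10  V100       24         51
take 2 rows with smallest lr_x1e4:
     gpu  lr_x1e4  loss_x100
2   V100        4        344
10  V100       24         51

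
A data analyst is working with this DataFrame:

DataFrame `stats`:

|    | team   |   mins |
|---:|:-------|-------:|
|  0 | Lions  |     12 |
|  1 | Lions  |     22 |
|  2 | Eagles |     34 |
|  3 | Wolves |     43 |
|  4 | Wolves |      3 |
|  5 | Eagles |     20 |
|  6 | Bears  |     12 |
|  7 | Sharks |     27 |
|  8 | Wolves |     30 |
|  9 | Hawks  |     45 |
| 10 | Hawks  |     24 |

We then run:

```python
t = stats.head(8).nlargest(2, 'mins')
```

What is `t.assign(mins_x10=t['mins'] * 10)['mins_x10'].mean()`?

385.0

take first 8 rows:
     team  mins
0   Lions    12
1   Lions    22
2  Eagles    34
3  Wolves    43
4  Wolves     3
5  Eagles    20
6   Bears    12
7  Sharks    27
take 2 rows with largest mins:
     team  mins
3  Wolves    43
2  Eagles    34
add column mins_x10 = t['mins'] * 10:
     team  mins  mins_x10
3  Wolves    43       430
2  Eagles    34       340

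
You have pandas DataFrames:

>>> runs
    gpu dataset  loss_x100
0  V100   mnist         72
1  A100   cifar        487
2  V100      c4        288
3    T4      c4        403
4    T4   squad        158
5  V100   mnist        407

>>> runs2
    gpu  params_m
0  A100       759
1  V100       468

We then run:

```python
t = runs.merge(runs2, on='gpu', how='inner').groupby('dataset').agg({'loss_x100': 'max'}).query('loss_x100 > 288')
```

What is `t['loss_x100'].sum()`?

894

merge on 'gpu' (how='inner') → 4 rows:
    gpu dataset  loss_x100  params_m
0  V100   mnist         72       468
1  A100   cifar        487       759
2  V100      c4        288       468
3  V100   mnist        407       468
group by dataset, max of loss_x100:
         loss_x100
dataset           
c4             288
cifar          487
mnist          407
filter rows where loss_x100 > 288:
         loss_x100
dataset           
cifar          487
mnist          407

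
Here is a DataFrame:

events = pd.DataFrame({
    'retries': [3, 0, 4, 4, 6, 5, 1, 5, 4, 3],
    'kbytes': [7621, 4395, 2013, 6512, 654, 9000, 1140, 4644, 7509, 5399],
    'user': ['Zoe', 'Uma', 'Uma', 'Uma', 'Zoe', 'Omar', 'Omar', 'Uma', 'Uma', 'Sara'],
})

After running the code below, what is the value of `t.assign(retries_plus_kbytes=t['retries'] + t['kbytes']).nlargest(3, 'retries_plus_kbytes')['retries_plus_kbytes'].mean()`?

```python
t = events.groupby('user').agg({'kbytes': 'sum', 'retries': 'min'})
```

14497.3333333

group by user: sum(kbytes), min(retries):
      kbytes  retries
user                 
Omar   10140        1
Sara    5399        3
Uma    25073        0
Zoe     8275        3
add column retries_plus_kbytes = t['retries'] + t['kbytes']:
      kbytes  retries  retries_plus_kbytes
user                                      
Omar   10140        1                10141
Sara    5399        3                 5402
Uma    25073        0                25073
Zoe     8275        3                 8278
take 3 rows with largest retries_plus_kbytes:
      kbytes  retries  retries_plus_kbytes
user                                      
Uma    25073        0                25073
Omar   10140        1                10141
Zoe     8275        3                 8278
Taking the mean of column 'retries_plus_kbytes' gives 14497.3333333.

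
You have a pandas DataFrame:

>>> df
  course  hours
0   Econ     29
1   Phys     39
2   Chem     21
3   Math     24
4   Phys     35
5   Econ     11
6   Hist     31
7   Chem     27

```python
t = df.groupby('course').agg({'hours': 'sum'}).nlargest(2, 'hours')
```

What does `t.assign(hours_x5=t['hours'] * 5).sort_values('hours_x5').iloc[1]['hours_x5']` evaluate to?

group by course, sum of hours:
        hours
course       
Chem       48
Econ       40
Hist       31
Math       24
Phys       74
take 2 rows with largest hours:
        hours
course       
Phys       74
Chem       48
add column hours_x5 = t['hours'] * 5:
        hours  hours_x5
course                 
Phys       74       370
Chem       48       240
sort by hours_x5:
        hours  hours_x5
course                 
Chem       48       240
Phys       74       370
The value at position 1, column 'hours_x5' is 370.

370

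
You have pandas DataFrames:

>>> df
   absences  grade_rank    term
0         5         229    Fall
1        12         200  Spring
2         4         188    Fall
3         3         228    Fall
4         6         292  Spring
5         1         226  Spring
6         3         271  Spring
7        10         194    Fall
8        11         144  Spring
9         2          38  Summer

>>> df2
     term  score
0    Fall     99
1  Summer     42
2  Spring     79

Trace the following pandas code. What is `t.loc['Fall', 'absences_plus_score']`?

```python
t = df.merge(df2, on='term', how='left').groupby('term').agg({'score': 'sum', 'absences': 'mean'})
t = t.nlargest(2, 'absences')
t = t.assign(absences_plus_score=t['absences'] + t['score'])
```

401.5

merge on 'term' (how='left') → 10 rows:
   absences  grade_rank    term  score
0         5         229    Fall     99
1        12         200  Spring     79
2         4         188    Fall     99
3         3         228    Fall     99
4         6         292  Spring     79
5         1         226  Spring     79
6         3         271  Spring     79
7        10         194    Fall     99
8        11         144  Spring     79
9         2          38  Summer     42
group by term: sum(score), mean(absences):
        score  absences
term                   
Fall      396       5.5
Spring    395       6.6
Summer     42       2.0
take 2 rows with largest absences:
        score  absences
term                   
Spring    395       6.6
Fall      396       5.5
add column absences_plus_score = t['absences'] + t['score']:
        score  absences  absences_plus_score
term                                        
Spring    395       6.6                401.6
Fall      396       5.5                401.5
Reading off the value at row 'Fall', column 'absences_plus_score', we get 401.5.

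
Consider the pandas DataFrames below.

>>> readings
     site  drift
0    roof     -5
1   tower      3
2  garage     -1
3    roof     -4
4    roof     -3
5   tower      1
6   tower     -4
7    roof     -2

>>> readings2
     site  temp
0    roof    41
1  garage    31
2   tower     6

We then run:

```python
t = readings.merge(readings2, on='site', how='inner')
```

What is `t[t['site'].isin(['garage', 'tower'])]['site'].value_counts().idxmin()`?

merge on 'site' (how='inner') → 8 rows:
     site  drift  temp
0    roof     -5    41
1   tower      3     6
2  garage     -1    31
3    roof     -4    41
4    roof     -3    41
5   tower      1     6
6   tower     -4     6
7    roof     -2    41
filter rows where site in ['garage', 'tower']:
     site  drift  temp
1   tower      3     6
2  garage     -1    31
5   tower      1     6
6   tower     -4     6
value_counts of site:
site
tower     3
garage    1
Name: count, dtype: int64
Taking the label with the smallest value gives garage.

garage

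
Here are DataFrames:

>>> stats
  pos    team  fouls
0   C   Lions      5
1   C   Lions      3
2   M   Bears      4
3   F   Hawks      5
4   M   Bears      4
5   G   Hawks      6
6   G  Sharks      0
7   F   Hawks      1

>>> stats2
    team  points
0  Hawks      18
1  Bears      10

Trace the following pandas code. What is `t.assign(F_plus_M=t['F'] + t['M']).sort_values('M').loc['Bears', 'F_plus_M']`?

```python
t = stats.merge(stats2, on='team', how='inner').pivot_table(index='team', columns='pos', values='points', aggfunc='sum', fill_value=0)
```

merge on 'team' (how='inner') → 5 rows:
  pos   team  fouls  points
0   M  Bears      4      10
1   F  Hawks      5      18
2   M  Bears      4      10
3   G  Hawks      6      18
4   F  Hawks      1      18
pivot: rows=team, cols=pos, sum(points):
pos     F   G   M
team             
Bears   0   0  20
Hawks  36  18   0
add column F_plus_M = t['F'] + t['M']:
pos     F   G   M  F_plus_M
team                       
Bears   0   0  20        20
Hawks  36  18   0        36
sort by M:
pos     F   G   M  F_plus_M
team                       
Hawks  36  18   0        36
Bears   0   0  20        20

20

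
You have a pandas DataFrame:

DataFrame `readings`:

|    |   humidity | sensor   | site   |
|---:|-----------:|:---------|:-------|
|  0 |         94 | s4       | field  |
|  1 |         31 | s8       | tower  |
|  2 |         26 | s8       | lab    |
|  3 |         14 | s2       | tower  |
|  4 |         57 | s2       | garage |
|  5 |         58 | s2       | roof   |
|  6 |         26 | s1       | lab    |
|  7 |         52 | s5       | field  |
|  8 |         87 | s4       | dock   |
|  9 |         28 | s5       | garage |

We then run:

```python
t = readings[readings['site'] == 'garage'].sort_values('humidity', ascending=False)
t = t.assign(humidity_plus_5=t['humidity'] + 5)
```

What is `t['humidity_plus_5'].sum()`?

95

filter rows where site == 'garage':
   humidity sensor    site
4        57     s2  garage
9        28     s5  garage
sort by humidity descending:
   humidity sensor    site
4        57     s2  garage
9        28     s5  garage
add column humidity_plus_5 = t['humidity'] + 5:
   humidity sensor    site  humidity_plus_5
4        57     s2  garage               62
9        28     s5  garage               33
sum of column 'humidity_plus_5' → 95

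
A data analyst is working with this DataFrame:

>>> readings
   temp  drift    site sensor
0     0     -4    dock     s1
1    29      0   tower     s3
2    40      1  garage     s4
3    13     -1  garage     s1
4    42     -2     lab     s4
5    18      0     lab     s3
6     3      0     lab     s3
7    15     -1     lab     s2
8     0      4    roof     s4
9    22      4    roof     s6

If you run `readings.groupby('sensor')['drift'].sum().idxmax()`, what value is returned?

group by sensor, sum of drift:
sensor
s1   -5
s2   -1
s3    0
s4    3
s6    4
Name: drift, dtype: int64
Taking the label with the largest value gives s6.

s6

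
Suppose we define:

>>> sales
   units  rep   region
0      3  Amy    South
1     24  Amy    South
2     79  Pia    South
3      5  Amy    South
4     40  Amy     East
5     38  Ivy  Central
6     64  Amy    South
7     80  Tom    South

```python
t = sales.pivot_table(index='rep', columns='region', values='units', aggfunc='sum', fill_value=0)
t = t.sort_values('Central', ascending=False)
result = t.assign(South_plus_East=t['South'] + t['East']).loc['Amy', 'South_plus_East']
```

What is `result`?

pivot: rows=rep, cols=region, sum(units):
region  Central  East  South
rep                         
Amy           0    40     96
Ivy          38     0      0
Pia           0     0     79
Tom           0     0     80
sort by Central descending:
region  Central  East  South
rep                         
Ivy          38     0      0
Amy           0    40     96
Pia           0     0     79
Tom           0     0     80
add column South_plus_East = t['South'] + t['East']:
region  Central  East  South  South_plus_East
rep                                          
Ivy          38     0      0                0
Amy           0    40     96              136
Pia           0     0     79               79
Tom           0     0     80               80
value at row 'Amy', column 'South_plus_East' → 136

136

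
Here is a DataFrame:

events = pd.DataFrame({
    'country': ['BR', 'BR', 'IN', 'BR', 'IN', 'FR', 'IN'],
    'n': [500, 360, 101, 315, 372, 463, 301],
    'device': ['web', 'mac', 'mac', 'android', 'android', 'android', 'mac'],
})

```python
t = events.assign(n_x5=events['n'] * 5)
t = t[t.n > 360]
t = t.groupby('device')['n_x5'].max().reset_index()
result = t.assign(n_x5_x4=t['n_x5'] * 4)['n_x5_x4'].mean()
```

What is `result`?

9630.0

add column n_x5 = events['n'] * 5:
  country    n   device  n_x5
0      BR  500      web  2500
1      BR  360      mac  1800
2      IN  101      mac   505
3      BR  315  android  1575
4      IN  372  android  1860
5      FR  463  android  2315
6      IN  301      mac  1505
filter rows where n > 360:
  country    n   device  n_x5
0      BR  500      web  2500
4      IN  372  android  1860
5      FR  463  android  2315
group by device, max of n_x5:
device
android    2315
web        2500
Name: n_x5, dtype: int64
reset_index():
    device  n_x5
0  android  2315
1      web  2500
add column n_x5_x4 = t['n_x5'] * 4:
    device  n_x5  n_x5_x4
0  android  2315     9260
1      web  2500    10000
The mean of column 'n_x5_x4' is 9630.0.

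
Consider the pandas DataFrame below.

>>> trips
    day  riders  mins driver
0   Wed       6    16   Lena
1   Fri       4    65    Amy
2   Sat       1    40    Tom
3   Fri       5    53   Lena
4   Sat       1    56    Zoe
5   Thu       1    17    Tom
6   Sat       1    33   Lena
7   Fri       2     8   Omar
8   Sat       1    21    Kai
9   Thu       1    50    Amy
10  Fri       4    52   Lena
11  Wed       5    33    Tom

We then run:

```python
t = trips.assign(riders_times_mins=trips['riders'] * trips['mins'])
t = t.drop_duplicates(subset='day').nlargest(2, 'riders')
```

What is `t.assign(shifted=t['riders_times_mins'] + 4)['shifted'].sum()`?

364

add column riders_times_mins = trips['riders'] * trips['mins']:
    day  riders  mins driver  riders_times_mins
0   Wed       6    16   Lena                 96
1   Fri       4    65    Amy                260
2   Sat       1    40    Tom                 40
3   Fri       5    53   Lena                265
4   Sat       1    56    Zoe                 56
5   Thu       1    17    Tom                 17
6   Sat       1    33   Lena                 33
7   Fri       2     8   Omar                 16
8   Sat       1    21    Kai                 21
9   Thu       1    50    Amy                 50
10  Fri       4    52   Lena                208
11  Wed       5    33    Tom                165
drop duplicate day (keep=first):
   day  riders  mins driver  riders_times_mins
0  Wed       6    16   Lena                 96
1  Fri       4    65    Amy                260
2  Sat       1    40    Tom                 40
5  Thu       1    17    Tom                 17
take 2 rows with largest riders:
   day  riders  mins driver  riders_times_mins
0  Wed       6    16   Lena                 96
1  Fri       4    65    Amy                260
add column shifted = t['riders_times_mins'] + 4:
   day  riders  mins driver  riders_times_mins  shifted
0  Wed       6    16   Lena                 96      100
1  Fri       4    65    Amy                260      264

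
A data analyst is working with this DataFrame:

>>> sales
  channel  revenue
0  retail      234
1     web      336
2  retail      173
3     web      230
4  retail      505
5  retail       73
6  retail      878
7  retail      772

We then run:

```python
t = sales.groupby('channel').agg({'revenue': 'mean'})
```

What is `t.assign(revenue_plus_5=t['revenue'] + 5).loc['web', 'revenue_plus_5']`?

group by channel, mean of revenue:
            revenue
channel            
retail   439.166667
web      283.000000
add column revenue_plus_5 = t['revenue'] + 5:
            revenue  revenue_plus_5
channel                            
retail   439.166667      444.166667
web      283.000000      288.000000

288.0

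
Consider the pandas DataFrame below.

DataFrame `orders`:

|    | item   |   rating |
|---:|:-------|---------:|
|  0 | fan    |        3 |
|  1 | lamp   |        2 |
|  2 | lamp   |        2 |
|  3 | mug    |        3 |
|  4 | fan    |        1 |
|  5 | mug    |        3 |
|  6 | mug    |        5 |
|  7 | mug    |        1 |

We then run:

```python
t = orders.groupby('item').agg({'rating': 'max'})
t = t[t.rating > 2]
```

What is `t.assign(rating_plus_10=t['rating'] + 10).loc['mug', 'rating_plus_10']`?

group by item, max of rating:
      rating
item        
fan        3
lamp       2
mug        5
filter rows where rating > 2:
      rating
item        
fan        3
mug        5
add column rating_plus_10 = t['rating'] + 10:
      rating  rating_plus_10
item                        
fan        3              13
mug        5              15
Then the value at row 'mug', column 'rating_plus_10': 15

15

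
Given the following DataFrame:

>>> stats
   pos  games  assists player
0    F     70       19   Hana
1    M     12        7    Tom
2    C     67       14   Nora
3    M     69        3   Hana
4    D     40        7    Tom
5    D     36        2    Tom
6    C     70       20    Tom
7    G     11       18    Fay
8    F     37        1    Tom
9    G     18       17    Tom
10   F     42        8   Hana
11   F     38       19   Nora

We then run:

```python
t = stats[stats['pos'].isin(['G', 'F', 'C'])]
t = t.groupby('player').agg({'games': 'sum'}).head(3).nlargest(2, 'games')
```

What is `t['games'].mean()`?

108.5

filter rows where pos in ['G', 'F', 'C']:
   pos  games  assists player
0    F     70       19   Hana
2    C     67       14   Nora
6    C     70       20    Tom
7    G     11       18    Fay
8    F     37        1    Tom
9    G     18       17    Tom
10   F     42        8   Hana
11   F     38       19   Nora
group by player, sum of games:
        games
player       
Fay        11
Hana      112
Nora      105
Tom       125
take first 3 rows:
        games
player       
Fay        11
Hana      112
Nora      105
take 2 rows with largest games:
        games
player       
Hana      112
Nora      105
Hence 108.5.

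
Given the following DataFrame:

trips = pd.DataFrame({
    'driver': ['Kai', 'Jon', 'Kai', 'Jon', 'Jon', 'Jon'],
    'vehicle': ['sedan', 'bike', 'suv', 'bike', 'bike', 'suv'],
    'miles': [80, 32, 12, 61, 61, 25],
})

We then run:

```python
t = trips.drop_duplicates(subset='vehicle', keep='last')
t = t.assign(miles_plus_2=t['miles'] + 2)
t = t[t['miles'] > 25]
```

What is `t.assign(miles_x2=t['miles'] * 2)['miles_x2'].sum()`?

282

drop duplicate vehicle (keep=last):
  driver vehicle  miles
0    Kai   sedan     80
4    Jon    bike     61
5    Jon     suv     25
add column miles_plus_2 = t['miles'] + 2:
  driver vehicle  miles  miles_plus_2
0    Kai   sedan     80            82
4    Jon    bike     61            63
5    Jon     suv     25            27
filter rows where miles > 25:
  driver vehicle  miles  miles_plus_2
0    Kai   sedan     80            82
4    Jon    bike     61            63
add column miles_x2 = t['miles'] * 2:
  driver vehicle  miles  miles_plus_2  miles_x2
0    Kai   sedan     80            82       160
4    Jon    bike     61            63       122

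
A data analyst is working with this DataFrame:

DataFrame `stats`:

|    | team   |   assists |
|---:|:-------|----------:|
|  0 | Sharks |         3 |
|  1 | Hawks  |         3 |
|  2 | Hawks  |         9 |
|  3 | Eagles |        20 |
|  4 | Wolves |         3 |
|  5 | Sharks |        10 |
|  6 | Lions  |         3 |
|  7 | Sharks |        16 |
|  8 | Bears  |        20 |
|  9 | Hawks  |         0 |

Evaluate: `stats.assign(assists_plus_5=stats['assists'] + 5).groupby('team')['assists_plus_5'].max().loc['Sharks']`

add column assists_plus_5 = stats['assists'] + 5:
     team  assists  assists_plus_5
0  Sharks        3               8
1   Hawks        3               8
2   Hawks        9              14
3  Eagles       20              25
4  Wolves        3               8
5  Sharks       10              15
6   Lions        3               8
7  Sharks       16              21
8   Bears       20              25
9   Hawks        0               5
group by team, max of assists_plus_5:
team
Bears     25
Eagles    25
Hawks     14
Lions      8
Sharks    21
Wolves     8
Name: assists_plus_5, dtype: int64
Taking the value at index 'Sharks' gives 21.

21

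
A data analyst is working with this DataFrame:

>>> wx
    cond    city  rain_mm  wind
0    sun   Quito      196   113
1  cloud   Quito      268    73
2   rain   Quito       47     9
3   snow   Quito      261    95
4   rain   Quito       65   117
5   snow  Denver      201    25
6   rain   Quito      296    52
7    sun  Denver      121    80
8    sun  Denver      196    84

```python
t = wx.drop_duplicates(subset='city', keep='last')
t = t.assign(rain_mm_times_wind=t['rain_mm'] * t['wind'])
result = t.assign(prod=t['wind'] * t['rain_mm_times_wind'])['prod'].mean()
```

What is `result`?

drop duplicate city (keep=last):
   cond    city  rain_mm  wind
6  rain   Quito      296    52
8   sun  Denver      196    84
add column rain_mm_times_wind = t['rain_mm'] * t['wind']:
   cond    city  rain_mm  wind  rain_mm_times_wind
6  rain   Quito      296    52               15392
8   sun  Denver      196    84               16464
add column prod = t['wind'] * t['rain_mm_times_wind']:
   cond    city  rain_mm  wind  rain_mm_times_wind     prod
6  rain   Quito      296    52               15392   800384
8   sun  Denver      196    84               16464  1382976

1091680.0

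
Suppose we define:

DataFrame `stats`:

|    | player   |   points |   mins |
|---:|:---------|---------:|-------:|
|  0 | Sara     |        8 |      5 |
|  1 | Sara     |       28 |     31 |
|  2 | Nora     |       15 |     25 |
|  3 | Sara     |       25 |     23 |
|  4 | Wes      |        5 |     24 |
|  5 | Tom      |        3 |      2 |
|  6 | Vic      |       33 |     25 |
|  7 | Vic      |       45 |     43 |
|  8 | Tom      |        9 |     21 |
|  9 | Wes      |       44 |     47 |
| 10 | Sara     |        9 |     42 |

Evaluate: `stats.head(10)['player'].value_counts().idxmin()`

Nora

take first 10 rows:
  player  points  mins
0   Sara       8     5
1   Sara      28    31
2   Nora      15    25
3   Sara      25    23
4    Wes       5    24
5    Tom       3     2
6    Vic      33    25
7    Vic      45    43
8    Tom       9    21
9    Wes      44    47
value_counts of player:
player
Sara    3
Wes     2
Tom     2
Vic     2
Nora    1
Name: count, dtype: int64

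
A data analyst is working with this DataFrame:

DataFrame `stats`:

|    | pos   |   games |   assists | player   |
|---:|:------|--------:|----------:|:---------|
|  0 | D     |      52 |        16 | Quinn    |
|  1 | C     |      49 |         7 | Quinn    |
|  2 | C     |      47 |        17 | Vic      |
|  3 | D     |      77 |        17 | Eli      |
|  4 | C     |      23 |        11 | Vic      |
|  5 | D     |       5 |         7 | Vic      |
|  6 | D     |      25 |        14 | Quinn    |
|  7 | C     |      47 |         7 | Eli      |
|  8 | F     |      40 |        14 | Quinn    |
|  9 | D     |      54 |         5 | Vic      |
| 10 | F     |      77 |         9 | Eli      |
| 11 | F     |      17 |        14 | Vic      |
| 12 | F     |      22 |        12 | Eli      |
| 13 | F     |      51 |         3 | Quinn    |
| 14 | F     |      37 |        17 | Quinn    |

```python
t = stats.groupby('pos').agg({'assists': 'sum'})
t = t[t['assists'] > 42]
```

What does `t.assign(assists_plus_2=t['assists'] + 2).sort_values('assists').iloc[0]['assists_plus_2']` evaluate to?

group by pos, sum of assists:
     assists
pos         
C         42
D         59
F         69
filter rows where assists > 42:
     assists
pos         
D         59
F         69
add column assists_plus_2 = t['assists'] + 2:
     assists  assists_plus_2
pos                         
D         59              61
F         69              71
sort by assists:
     assists  assists_plus_2
pos                         
D         59              61
F         69              71
Finally, value at position 0, column 'assists_plus_2' = 61.

61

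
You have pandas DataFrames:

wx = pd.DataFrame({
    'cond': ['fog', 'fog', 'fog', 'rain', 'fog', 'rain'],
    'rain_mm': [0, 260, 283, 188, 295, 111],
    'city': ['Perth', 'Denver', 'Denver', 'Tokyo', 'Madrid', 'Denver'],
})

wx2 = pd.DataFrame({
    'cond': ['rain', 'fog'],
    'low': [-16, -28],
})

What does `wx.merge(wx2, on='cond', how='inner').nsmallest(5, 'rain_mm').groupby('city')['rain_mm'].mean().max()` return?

merge on 'cond' (how='inner') → 6 rows:
   cond  rain_mm    city  low
0   fog        0   Perth  -28
1   fog      260  Denver  -28
2   fog      283  Denver  -28
3  rain      188   Tokyo  -16
4   fog      295  Madrid  -28
5  rain      111  Denver  -16
take 5 rows with smallest rain_mm:
   cond  rain_mm    city  low
0   fog        0   Perth  -28
5  rain      111  Denver  -16
3  rain      188   Tokyo  -16
1   fog      260  Denver  -28
2   fog      283  Denver  -28
group by city, mean of rain_mm:
city
Denver    218.0
Perth       0.0
Tokyo     188.0
Name: rain_mm, dtype: float64
Reading off the max of the resulting series, we get 218.0.

218.0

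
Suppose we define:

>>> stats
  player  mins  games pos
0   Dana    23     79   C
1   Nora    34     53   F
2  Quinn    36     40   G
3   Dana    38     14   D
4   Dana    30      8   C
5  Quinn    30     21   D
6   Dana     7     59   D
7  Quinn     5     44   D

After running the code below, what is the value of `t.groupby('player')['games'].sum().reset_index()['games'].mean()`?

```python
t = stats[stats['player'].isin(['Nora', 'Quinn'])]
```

79.0

filter rows where player in ['Nora', 'Quinn']:
  player  mins  games pos
1   Nora    34     53   F
2  Quinn    36     40   G
5  Quinn    30     21   D
7  Quinn     5     44   D
group by player, sum of games:
player
Nora      53
Quinn    105
Name: games, dtype: int64
reset_index():
  player  games
0   Nora     53
1  Quinn    105
So mean() = 79.0.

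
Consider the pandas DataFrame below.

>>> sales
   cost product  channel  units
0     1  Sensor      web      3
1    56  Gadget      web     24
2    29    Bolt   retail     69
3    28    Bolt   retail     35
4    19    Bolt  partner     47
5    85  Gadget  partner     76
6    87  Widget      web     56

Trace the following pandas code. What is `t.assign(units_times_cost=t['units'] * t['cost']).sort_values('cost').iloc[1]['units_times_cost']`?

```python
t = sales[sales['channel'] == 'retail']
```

filter rows where channel == 'retail':
   cost product channel  units
2    29    Bolt  retail     69
3    28    Bolt  retail     35
add column units_times_cost = t['units'] * t['cost']:
   cost product channel  units  units_times_cost
2    29    Bolt  retail     69              2001
3    28    Bolt  retail     35               980
sort by cost:
   cost product channel  units  units_times_cost
3    28    Bolt  retail     35               980
2    29    Bolt  retail     69              2001
Reading off the value at position 1, column 'units_times_cost', we get 2001.

2001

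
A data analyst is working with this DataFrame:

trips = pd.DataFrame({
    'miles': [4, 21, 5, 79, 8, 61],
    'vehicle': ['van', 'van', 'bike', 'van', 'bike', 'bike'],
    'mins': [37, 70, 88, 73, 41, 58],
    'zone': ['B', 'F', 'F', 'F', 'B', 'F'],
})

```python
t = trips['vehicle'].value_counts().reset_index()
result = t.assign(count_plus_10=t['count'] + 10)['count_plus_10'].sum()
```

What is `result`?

26

value_counts of vehicle:
vehicle
van     3
bike    3
Name: count, dtype: int64
reset_index():
  vehicle  count
0     van      3
1    bike      3
add column count_plus_10 = t['count'] + 10:
  vehicle  count  count_plus_10
0     van      3             13
1    bike      3             13
Finally, sum of column 'count_plus_10' = 26.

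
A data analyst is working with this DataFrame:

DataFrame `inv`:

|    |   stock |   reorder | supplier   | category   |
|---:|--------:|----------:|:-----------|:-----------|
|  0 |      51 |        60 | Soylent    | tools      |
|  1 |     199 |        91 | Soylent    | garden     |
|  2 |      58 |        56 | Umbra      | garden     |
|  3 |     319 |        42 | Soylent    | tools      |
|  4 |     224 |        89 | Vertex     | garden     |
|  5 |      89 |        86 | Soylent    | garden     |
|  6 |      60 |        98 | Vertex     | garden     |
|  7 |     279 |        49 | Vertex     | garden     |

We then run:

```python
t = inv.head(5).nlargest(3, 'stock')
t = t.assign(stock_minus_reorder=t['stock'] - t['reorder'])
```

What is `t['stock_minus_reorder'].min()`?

108

take first 5 rows:
   stock  reorder supplier category
0     51       60  Soylent    tools
1    199       91  Soylent   garden
2     58       56    Umbra   garden
3    319       42  Soylent    tools
4    224       89   Vertex   garden
take 3 rows with largest stock:
   stock  reorder supplier category
3    319       42  Soylent    tools
4    224       89   Vertex   garden
1    199       91  Soylent   garden
add column stock_minus_reorder = t['stock'] - t['reorder']:
   stock  reorder supplier category  stock_minus_reorder
3    319       42  Soylent    tools                  277
4    224       89   Vertex   garden                  135
1    199       91  Soylent   garden                  108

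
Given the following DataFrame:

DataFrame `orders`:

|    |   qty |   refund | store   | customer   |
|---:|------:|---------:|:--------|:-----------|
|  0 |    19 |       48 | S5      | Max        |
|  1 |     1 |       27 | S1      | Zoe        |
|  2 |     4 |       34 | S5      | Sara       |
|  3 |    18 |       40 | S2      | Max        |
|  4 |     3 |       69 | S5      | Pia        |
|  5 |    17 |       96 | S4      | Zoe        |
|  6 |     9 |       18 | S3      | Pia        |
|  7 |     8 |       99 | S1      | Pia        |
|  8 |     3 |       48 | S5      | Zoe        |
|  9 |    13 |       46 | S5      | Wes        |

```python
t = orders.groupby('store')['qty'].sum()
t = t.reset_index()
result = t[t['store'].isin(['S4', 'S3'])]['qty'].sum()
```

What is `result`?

group by store, sum of qty:
store
S1     9
S2    18
S3     9
S4    17
S5    42
Name: qty, dtype: int64
reset_index():
  store  qty
0    S1    9
1    S2   18
2    S3    9
3    S4   17
4    S5   42
filter rows where store in ['S4', 'S3']:
  store  qty
2    S3    9
3    S4   17

26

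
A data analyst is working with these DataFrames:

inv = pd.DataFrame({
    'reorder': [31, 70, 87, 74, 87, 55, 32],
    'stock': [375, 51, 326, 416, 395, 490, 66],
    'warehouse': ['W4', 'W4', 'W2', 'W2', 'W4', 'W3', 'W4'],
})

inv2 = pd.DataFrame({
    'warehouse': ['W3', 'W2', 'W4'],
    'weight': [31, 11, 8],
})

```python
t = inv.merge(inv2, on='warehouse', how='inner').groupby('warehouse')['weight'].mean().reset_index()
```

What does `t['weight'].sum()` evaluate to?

50.0

merge on 'warehouse' (how='inner') → 7 rows:
   reorder  stock warehouse  weight
0       31    375        W4       8
1       70     51        W4       8
2       87    326        W2      11
3       74    416        W2      11
4       87    395        W4       8
5       55    490        W3      31
6       32     66        W4       8
group by warehouse, mean of weight:
warehouse
W2    11.0
W3    31.0
W4     8.0
Name: weight, dtype: float64
reset_index():
  warehouse  weight
0        W2    11.0
1        W3    31.0
2        W4     8.0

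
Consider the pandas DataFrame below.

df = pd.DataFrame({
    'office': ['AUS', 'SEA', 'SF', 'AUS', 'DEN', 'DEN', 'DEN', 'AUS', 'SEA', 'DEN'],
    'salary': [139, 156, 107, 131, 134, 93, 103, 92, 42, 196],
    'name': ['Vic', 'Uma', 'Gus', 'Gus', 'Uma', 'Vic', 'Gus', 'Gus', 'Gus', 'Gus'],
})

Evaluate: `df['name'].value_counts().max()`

value_counts of name:
name
Gus    6
Vic    2
Uma    2
Name: count, dtype: int64

6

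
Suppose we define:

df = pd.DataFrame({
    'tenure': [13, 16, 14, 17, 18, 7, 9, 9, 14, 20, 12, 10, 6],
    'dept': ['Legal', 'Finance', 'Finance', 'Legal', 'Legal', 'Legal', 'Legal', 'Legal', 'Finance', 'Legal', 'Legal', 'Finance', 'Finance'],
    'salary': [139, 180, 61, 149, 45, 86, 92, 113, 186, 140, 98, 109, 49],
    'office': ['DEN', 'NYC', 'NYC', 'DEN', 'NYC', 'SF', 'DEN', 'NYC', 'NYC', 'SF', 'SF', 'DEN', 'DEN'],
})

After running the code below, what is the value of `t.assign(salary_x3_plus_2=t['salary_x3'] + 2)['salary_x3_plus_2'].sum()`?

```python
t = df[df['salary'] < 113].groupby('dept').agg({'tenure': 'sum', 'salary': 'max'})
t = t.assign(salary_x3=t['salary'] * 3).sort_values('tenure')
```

filter rows where salary < 113:
    tenure     dept  salary office
2       14  Finance      61    NYC
4       18    Legal      45    NYC
5        7    Legal      86     SF
6        9    Legal      92    DEN
10      12    Legal      98     SF
11      10  Finance     109    DEN
12       6  Finance      49    DEN
group by dept: sum(tenure), max(salary):
         tenure  salary
dept                   
Finance      30     109
Legal        46      98
add column salary_x3 = t['salary'] * 3:
         tenure  salary  salary_x3
dept                              
Finance      30     109        327
Legal        46      98        294
sort by tenure:
         tenure  salary  salary_x3
dept                              
Finance      30     109        327
Legal        46      98        294
add column salary_x3_plus_2 = t['salary_x3'] + 2:
         tenure  salary  salary_x3  salary_x3_plus_2
dept                                                
Finance      30     109        327               329
Legal        46      98        294               296

625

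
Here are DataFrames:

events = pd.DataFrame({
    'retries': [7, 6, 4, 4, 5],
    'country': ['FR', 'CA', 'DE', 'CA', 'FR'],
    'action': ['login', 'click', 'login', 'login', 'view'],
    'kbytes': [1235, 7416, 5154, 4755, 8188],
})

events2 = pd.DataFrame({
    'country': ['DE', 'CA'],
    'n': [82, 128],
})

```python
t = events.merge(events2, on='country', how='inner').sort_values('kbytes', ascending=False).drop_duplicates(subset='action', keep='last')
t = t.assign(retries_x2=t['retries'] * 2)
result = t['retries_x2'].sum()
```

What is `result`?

merge on 'country' (how='inner') → 3 rows:
   retries country action  kbytes    n
0        6      CA  click    7416  128
1        4      DE  login    5154   82
2        4      CA  login    4755  128
sort by kbytes descending:
   retries country action  kbytes    n
0        6      CA  click    7416  128
1        4      DE  login    5154   82
2        4      CA  login    4755  128
drop duplicate action (keep=last):
   retries country action  kbytes    n
0        6      CA  click    7416  128
2        4      CA  login    4755  128
add column retries_x2 = t['retries'] * 2:
   retries country action  kbytes    n  retries_x2
0        6      CA  click    7416  128          12
2        4      CA  login    4755  128           8

20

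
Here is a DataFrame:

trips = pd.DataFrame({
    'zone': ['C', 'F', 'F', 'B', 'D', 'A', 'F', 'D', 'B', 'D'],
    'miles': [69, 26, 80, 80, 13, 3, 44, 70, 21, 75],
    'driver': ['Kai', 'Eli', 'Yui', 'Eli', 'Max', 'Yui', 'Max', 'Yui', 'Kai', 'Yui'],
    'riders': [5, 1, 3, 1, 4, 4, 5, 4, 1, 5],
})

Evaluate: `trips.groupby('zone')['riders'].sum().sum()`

group by zone, sum of riders:
zone
A     4
B     2
C     5
D    13
F     9
Name: riders, dtype: int64
Hence 33.

33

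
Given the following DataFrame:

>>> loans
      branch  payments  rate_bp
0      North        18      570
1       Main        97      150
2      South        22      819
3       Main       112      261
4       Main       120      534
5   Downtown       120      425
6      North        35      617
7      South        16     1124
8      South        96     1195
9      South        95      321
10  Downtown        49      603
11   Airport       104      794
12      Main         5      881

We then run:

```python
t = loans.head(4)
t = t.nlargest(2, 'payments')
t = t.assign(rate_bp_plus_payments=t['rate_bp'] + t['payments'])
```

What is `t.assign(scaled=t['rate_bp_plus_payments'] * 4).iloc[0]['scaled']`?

1492

take first 4 rows:
  branch  payments  rate_bp
0  North        18      570
1   Main        97      150
2  South        22      819
3   Main       112      261
take 2 rows with largest payments:
  branch  payments  rate_bp
3   Main       112      261
1   Main        97      150
add column rate_bp_plus_payments = t['rate_bp'] + t['payments']:
  branch  payments  rate_bp  rate_bp_plus_payments
3   Main       112      261                    373
1   Main        97      150                    247
add column scaled = t['rate_bp_plus_payments'] * 4:
  branch  payments  rate_bp  rate_bp_plus_payments  scaled
3   Main       112      261                    373    1492
1   Main        97      150                    247     988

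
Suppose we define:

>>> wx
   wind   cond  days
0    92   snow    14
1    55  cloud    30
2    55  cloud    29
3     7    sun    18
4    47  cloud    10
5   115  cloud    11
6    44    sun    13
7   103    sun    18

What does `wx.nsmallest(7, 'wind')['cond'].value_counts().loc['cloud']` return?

3

take 7 rows with smallest wind:
   wind   cond  days
3     7    sun    18
6    44    sun    13
4    47  cloud    10
1    55  cloud    30
2    55  cloud    29
0    92   snow    14
7   103    sun    18
value_counts of cond:
cond
sun      3
cloud    3
snow     1
Name: count, dtype: int64
Taking the value at index 'cloud' gives 3.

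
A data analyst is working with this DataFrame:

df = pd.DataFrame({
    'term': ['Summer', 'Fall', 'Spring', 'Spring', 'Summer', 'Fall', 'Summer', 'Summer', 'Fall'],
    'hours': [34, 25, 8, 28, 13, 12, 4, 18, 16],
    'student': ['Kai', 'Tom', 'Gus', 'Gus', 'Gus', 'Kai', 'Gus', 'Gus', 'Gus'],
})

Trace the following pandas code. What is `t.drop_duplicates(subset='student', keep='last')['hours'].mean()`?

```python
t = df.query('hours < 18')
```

filter rows where hours < 18:
     term  hours student
2  Spring      8     Gus
4  Summer     13     Gus
5    Fall     12     Kai
6  Summer      4     Gus
8    Fall     16     Gus
drop duplicate student (keep=last):
   term  hours student
5  Fall     12     Kai
8  Fall     16     Gus
Taking the mean of column 'hours' gives 14.0.

14.0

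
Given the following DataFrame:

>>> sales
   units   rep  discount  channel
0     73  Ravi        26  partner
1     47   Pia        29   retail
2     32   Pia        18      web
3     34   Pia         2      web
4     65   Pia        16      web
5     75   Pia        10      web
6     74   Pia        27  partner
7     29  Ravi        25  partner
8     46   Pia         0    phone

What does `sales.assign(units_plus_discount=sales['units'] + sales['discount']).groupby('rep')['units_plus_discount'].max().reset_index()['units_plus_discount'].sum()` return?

200

add column units_plus_discount = sales['units'] + sales['discount']:
   units   rep  discount  channel  units_plus_discount
0     73  Ravi        26  partner                   99
1     47   Pia        29   retail                   76
2     32   Pia        18      web                   50
3     34   Pia         2      web                   36
4     65   Pia        16      web                   81
5     75   Pia        10      web                   85
6     74   Pia        27  partner                  101
7     29  Ravi        25  partner                   54
8     46   Pia         0    phone                   46
group by rep, max of units_plus_discount:
rep
Pia     101
Ravi     99
Name: units_plus_discount, dtype: int64
reset_index():
    rep  units_plus_discount
0   Pia                  101
1  Ravi                   99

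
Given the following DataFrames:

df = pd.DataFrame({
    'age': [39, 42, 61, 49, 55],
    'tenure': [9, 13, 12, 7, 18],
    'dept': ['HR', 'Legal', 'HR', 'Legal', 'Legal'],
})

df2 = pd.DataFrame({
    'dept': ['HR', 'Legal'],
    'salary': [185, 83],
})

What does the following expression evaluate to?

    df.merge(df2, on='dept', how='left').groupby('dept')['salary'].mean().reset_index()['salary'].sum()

merge on 'dept' (how='left') → 5 rows:
   age  tenure   dept  salary
0   39       9     HR     185
1   42      13  Legal      83
2   61      12     HR     185
3   49       7  Legal      83
4   55      18  Legal      83
group by dept, mean of salary:
dept
HR       185.0
Legal     83.0
Name: salary, dtype: float64
reset_index():
    dept  salary
0     HR   185.0
1  Legal    83.0
sum of column 'salary' → 268.0

268.0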